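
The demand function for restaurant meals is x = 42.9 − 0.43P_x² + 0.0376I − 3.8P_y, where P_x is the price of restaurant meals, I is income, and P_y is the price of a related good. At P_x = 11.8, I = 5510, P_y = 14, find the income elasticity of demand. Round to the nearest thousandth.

x = 42.9 − 0.43(11.8)² + 0.0376(5510) − 3.8(14) = 42.9 − 59.8732 + 207.176 − 53.2 = 137.0028.
∂x/∂I = +0.0376, so E_I = 0.0376·(5510/137.0028) ≈ 1.512.
E_I > 1: normal good (luxury).

1.512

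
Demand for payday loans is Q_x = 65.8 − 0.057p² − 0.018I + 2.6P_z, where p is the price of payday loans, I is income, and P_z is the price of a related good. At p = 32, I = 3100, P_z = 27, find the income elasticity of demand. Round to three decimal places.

Substituting, Q_x = 65.8 − 0.057(32)² − 0.018(3100) + 2.6(27) = 65.8 − 58.368 − 55.8 + 70.2 = 21.832.
∂Q_x/∂I = −0.018, so E_I = -0.018·(3100/21.832) ≈ -2.556.
E_I < 0: inferior good.

-2.556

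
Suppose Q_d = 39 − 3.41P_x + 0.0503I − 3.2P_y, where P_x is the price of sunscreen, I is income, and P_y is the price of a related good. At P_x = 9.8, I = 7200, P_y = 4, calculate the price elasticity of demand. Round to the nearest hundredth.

-0.09

Evaluating quantity at (P_x, I, P_y) gives Q_d = 39 − 3.41(9.8) + 0.0503(7200) − 3.2(4) = 39 − 33.418 + 362.16 − 12.8 = 354.942.
∂Q_d/∂P_x = −3.41, so E_p = (−3.41)·(9.8/354.942) ≈ -0.09.
|E_p| < 1: demand is inelastic.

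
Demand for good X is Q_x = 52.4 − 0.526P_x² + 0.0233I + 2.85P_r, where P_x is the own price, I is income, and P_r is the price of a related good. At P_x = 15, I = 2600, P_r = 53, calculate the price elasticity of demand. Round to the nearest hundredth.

First evaluate Q_x: 52.4 − 0.526(15)² + 0.0233(2600) + 2.85(53) = 52.4 − 118.35 + 60.58 + 151.05 = 145.68.
∂Q_x/∂P_x = −2·0.526·P_x = -15.78, so E_p = -15.78·(15/145.68) ≈ -1.62.
|E_p| > 1: demand is elastic.

-1.62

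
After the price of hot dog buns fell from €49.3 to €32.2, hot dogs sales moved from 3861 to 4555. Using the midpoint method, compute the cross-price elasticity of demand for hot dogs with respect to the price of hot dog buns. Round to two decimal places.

-0.39

%ΔQ_x = (4555 − 3861)/[(3861+4555)/2] = 694/4208 ≈ 0.1649.
%ΔP_y = (32.2 − 49.3)/[(49.3+32.2)/2] ≈ -0.4196.
E_xy = 0.1649/-0.4196 ≈ -0.39.
E_xy < 0, so hot dogs and hot dog buns are complements.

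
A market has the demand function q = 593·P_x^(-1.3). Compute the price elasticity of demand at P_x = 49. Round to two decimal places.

For a Cobb–Douglas (constant-elasticity) form q = A·P_x^α·…, the elasticity with respect to P_x equals the exponent α at every point.
Here the exponent on P_x is -1.3, so the price elasticity of demand is -1.30.

-1.30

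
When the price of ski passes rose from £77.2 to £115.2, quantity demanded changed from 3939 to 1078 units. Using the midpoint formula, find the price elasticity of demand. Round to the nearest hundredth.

-2.89

%ΔQ = (1078 − 3939)/[(3939 + 1078)/2] = -2861/2508.5 ≈ -1.1405.
%Δp = (115.2 − 77.2)/[(77.2 + 115.2)/2] = 38/96.2 ≈ 0.3950.
Arc elasticity E = %ΔQ/%Δp ≈ -1.1405/0.3950 ≈ -2.89.
|E| > 1: demand is elastic over this range.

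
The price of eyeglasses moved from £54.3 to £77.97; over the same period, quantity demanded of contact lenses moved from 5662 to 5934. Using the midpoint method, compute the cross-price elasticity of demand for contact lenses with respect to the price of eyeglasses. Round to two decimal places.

%ΔQ_x = (5934 − 5662)/[(5662+5934)/2] = 272/5798 ≈ 0.0469.
%ΔP_y = (77.97 − 54.3)/[(54.3+77.97)/2] ≈ 0.3579.
E_xy = 0.0469/0.3579 ≈ 0.13.
E_xy > 0, so contact lenses and eyeglasses are substitutes.

0.13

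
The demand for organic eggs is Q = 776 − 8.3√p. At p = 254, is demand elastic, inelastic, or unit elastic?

inelastic

At p = 254, Q = 643.7198.
dQ/dp = −8.3/(2√p) = −8.3/(2·15.9374).
Point elasticity E = (dQ/dp)·(p/Q) = -0.2604 × 254/643.7198 ≈ -0.103.
|E| ≈ 0.103 < 1, so demand is inelastic.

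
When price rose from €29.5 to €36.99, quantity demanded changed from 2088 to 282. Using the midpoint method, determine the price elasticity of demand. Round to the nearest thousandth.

%Δq = (282 − 2088)/[(2088 + 282)/2] = -1806/1185 ≈ -1.5241.
%ΔP = (36.99 − 29.5)/[(29.5 + 36.99)/2] = 7.49/33.245 ≈ 0.2253.
Arc elasticity E = %Δq/%ΔP ≈ -1.5241/0.2253 ≈ -6.765.
|E| > 1: demand is elastic over this range.

-6.765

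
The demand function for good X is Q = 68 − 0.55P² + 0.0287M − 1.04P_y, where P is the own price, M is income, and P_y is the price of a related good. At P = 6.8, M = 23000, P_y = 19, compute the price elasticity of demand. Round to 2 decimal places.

Q = 68 − 0.55(6.8)² + 0.0287(23000) − 1.04(19) = 68 − 25.432 + 660.1 − 19.76 = 682.908.
∂Q/∂P = −2·0.55·P = -7.48, so E_p = -7.48·(6.8/682.908) ≈ -0.07.
|E_p| < 1: demand is inelastic.

-0.07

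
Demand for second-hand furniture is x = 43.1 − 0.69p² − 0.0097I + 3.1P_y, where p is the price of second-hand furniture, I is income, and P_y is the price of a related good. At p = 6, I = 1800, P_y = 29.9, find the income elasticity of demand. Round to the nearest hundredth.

x = 43.1 − 0.69(6)² − 0.0097(1800) + 3.1(29.9) = 43.1 − 24.84 − 17.46 + 92.69 = 93.49.
∂x/∂I = −0.0097, so E_I = -0.0097·(1800/93.49) ≈ -0.19.
E_I < 0: inferior good.

-0.19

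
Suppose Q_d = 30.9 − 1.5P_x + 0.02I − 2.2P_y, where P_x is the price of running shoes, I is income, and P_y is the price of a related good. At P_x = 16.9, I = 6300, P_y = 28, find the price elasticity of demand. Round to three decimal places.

-0.362

Substituting, Q_d = 30.9 − 1.5(16.9) + 0.02(6300) − 2.2(28) = 30.9 − 25.35 + 126 − 61.6 = 69.95.
∂Q_d/∂P_x = −1.5, so E_p = (−1.5)·(16.9/69.95) ≈ -0.362.
|E_p| < 1: demand is inelastic.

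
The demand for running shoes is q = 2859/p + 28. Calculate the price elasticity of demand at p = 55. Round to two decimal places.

At p = 55, q = 79.9818.
dq/dp = −2859/p² = −0.9451.
Point elasticity E = (dq/dp)·(p/q) = -0.9451 × 55/79.9818 ≈ -0.65.
|E| < 1, so demand is inelastic at this price.

-0.65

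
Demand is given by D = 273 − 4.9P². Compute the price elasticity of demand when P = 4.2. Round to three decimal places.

At P = 4.2, D = 186.564.
dD/dP = −2·4.9·P = −41.16.
Point elasticity E = (dD/dP)·(P/D) = -41.16 × 4.2/186.564 ≈ -0.927.
|E| < 1, so demand is inelastic at this price.

-0.927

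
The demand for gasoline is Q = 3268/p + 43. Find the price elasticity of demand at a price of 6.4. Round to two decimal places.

At p = 6.4, Q = 553.625.
dQ/dp = −3268/p² = −79.7852.
Point elasticity E = (dQ/dp)·(p/Q) = -79.7852 × 6.4/553.625 ≈ -0.92.
|E| < 1, so demand is inelastic at this price.

-0.92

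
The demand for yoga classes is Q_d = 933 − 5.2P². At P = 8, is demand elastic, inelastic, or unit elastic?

At P = 8, Q_d = 600.2.
dQ_d/dP = −2·5.2·P = −83.2.
Point elasticity E = (dQ_d/dP)·(P/Q_d) = -83.2 × 8/600.2 ≈ -1.109.
|E| ≈ 1.109 > 1, so demand is elastic.

elastic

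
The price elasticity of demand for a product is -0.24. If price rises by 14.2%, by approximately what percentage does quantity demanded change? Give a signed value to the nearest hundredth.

-3.41

%ΔQ ≈ E × %ΔP = (-0.24) × (14.2%) ≈ -3.41%.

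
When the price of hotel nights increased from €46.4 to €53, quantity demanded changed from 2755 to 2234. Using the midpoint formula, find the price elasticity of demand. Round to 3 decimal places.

-1.573

%ΔQ = (2234 − 2755)/[(2755 + 2234)/2] = -521/2494.5 ≈ -0.2089.
%ΔP = (53 − 46.4)/[(46.4 + 53)/2] = 6.6/49.7 ≈ 0.1328.
Arc elasticity E = %ΔQ/%ΔP ≈ -0.2089/0.1328 ≈ -1.573.
|E| > 1: demand is elastic over this range.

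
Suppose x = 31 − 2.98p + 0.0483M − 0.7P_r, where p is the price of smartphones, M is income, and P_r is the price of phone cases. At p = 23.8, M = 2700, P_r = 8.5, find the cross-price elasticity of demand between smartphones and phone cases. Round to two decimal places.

At the given point, x = 31 − 2.98(23.8) + 0.0483(2700) − 0.7(8.5) = 31 − 70.924 + 130.41 − 5.95 = 84.536.
∂x/∂P_r = −0.7, so E_xy = -0.7·(8.5/84.536) ≈ -0.07.
E_xy < 0: the goods are complements.

-0.07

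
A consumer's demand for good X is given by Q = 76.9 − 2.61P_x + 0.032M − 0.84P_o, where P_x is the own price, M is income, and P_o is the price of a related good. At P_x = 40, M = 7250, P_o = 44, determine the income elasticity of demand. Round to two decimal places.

1.38

At the given point, Q = 76.9 − 2.61(40) + 0.032(7250) − 0.84(44) = 76.9 − 104.4 + 232 − 36.96 = 167.54.
∂Q/∂M = +0.032, so E_I = 0.032·(7250/167.54) ≈ 1.38.
E_I > 1: normal good (luxury).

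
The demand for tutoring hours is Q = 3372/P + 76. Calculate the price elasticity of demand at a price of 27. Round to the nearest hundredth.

-0.62

At P = 27, Q = 200.8889.
dQ/dP = −3372/P² = −4.6255.
Point elasticity E = (dQ/dP)·(P/Q) = -4.6255 × 27/200.8889 ≈ -0.62.
|E| < 1, so demand is inelastic at this price.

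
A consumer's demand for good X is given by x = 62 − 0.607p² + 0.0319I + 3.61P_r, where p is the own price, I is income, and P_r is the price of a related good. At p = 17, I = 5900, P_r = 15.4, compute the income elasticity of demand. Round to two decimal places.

x = 62 − 0.607(17)² + 0.0319(5900) + 3.61(15.4) = 62 − 175.423 + 188.21 + 55.594 = 130.381.
∂x/∂I = +0.0319, so E_I = 0.0319·(5900/130.381) ≈ 1.44.
E_I > 1: normal good (luxury).

1.44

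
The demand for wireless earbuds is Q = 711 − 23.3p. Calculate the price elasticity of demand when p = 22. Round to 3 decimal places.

-2.584

At p = 22, Q = 198.4.
dQ/dp = −23.3.
Point elasticity E = (dQ/dp)·(p/Q) = -23.3 × 22/198.4 ≈ -2.584.
|E| > 1, so demand is elastic at this price.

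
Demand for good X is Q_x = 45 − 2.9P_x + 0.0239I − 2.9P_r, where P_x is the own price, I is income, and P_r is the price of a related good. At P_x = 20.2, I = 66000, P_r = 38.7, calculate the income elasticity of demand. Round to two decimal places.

Substituting, Q_x = 45 − 2.9(20.2) + 0.0239(66000) − 2.9(38.7) = 45 − 58.58 + 1577.4 − 112.23 = 1451.59.
∂Q_x/∂I = +0.0239, so E_I = 0.0239·(66000/1451.59) ≈ 1.09.
E_I > 1: normal good (luxury).

1.09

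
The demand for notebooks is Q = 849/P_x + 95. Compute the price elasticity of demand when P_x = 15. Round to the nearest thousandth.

At P_x = 15, Q = 151.6.
dQ/dP_x = −849/P_x² = −3.7733.
Point elasticity E = (dQ/dP_x)·(P_x/Q) = -3.7733 × 15/151.6 ≈ -0.373.
|E| < 1, so demand is inelastic at this price.

-0.373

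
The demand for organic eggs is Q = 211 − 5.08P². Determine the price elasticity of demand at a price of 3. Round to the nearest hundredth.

At P = 3, Q = 165.28.
dQ/dP = −2·5.08·P = −30.48.
Point elasticity E = (dQ/dP)·(P/Q) = -30.48 × 3/165.28 ≈ -0.55.
|E| < 1, so demand is inelastic at this price.

-0.55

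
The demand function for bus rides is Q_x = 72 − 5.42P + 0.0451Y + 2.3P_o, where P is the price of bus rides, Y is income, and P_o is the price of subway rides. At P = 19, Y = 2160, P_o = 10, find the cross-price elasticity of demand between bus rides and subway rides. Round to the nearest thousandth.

0.257

Evaluating quantity at (P, Y, P_o) gives Q_x = 72 − 5.42(19) + 0.0451(2160) + 2.3(10) = 72 − 102.98 + 97.416 + 23 = 89.436.
∂Q_x/∂P_o = +2.3, so E_xy = 2.3·(10/89.436) ≈ 0.257.
E_xy > 0: the goods are substitutes.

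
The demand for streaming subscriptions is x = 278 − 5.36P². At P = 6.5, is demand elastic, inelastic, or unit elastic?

elastic

At P = 6.5, x = 51.54.
dx/dP = −2·5.36·P = −69.68.
Point elasticity E = (dx/dP)·(P/x) = -69.68 × 6.5/51.54 ≈ -8.788.
|E| ≈ 8.788 > 1, so demand is elastic.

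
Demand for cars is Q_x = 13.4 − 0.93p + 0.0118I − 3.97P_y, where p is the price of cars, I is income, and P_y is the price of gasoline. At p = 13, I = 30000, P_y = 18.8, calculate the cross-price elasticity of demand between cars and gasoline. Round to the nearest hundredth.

-0.27

First evaluate Q_x: 13.4 − 0.93(13) + 0.0118(30000) − 3.97(18.8) = 13.4 − 12.09 + 354 − 74.636 = 280.674.
∂Q_x/∂P_y = −3.97, so E_xy = -3.97·(18.8/280.674) ≈ -0.27.
E_xy < 0: the goods are complements.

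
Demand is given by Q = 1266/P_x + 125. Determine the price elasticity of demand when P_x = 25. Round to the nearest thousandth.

-0.288

At P_x = 25, Q = 175.64.
dQ/dP_x = −1266/P_x² = −2.0256.
Point elasticity E = (dQ/dP_x)·(P_x/Q) = -2.0256 × 25/175.64 ≈ -0.288.
|E| < 1, so demand is inelastic at this price.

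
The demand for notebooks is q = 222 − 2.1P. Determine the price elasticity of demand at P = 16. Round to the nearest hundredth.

-0.18

At P = 16, q = 188.4.
dq/dP = −2.1.
Point elasticity E = (dq/dP)·(P/q) = -2.1 × 16/188.4 ≈ -0.18.
|E| < 1, so demand is inelastic at this price.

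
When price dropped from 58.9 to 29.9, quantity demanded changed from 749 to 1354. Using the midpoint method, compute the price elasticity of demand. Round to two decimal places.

%Δq = (1354 − 749)/[(749 + 1354)/2] = 605/1051.5 ≈ 0.5754.
%Δp = (29.9 − 58.9)/[(58.9 + 29.9)/2] = -29/44.4 ≈ -0.6532.
Arc elasticity E = %Δq/%Δp ≈ 0.5754/-0.6532 ≈ -0.88.
|E| < 1: demand is inelastic over this range.

-0.88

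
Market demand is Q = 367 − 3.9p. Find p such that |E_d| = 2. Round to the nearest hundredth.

62.74

Set −bp/(a − bp) = −2 ⇒ bp = 2(a − bp) ⇒ bp(1+2) = 2·a.
p = 2·367/(3.9·3) ≈ 62.74.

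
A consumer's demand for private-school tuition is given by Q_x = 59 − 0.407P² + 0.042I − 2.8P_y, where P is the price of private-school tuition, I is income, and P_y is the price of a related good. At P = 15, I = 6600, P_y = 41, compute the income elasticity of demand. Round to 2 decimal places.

2.14

At the given point, Q_x = 59 − 0.407(15)² + 0.042(6600) − 2.8(41) = 59 − 91.575 + 277.2 − 114.8 = 129.825.
∂Q_x/∂I = +0.042, so E_I = 0.042·(6600/129.825) ≈ 2.14.
E_I > 1: normal good (luxury).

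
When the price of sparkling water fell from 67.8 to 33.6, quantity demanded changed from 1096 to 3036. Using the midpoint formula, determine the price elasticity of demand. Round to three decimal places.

-1.392

%Δq = (3036 − 1096)/[(1096 + 3036)/2] = 1940/2066 ≈ 0.9390.
%Δp = (33.6 − 67.8)/[(67.8 + 33.6)/2] = -34.2/50.7 ≈ -0.6746.
Arc elasticity E = %Δq/%Δp ≈ 0.9390/-0.6746 ≈ -1.392.
|E| > 1: demand is elastic over this range.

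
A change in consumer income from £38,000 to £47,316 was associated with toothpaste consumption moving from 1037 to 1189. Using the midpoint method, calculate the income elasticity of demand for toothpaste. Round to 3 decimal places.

%ΔQ = (1189 − 1037)/[(1037+1189)/2] = 152/1113 ≈ 0.1366.
%ΔY = (47,316 − 38,000)/[(38,000+47,316)/2] = 9316/42658 ≈ 0.2184.
E_I = %ΔQ/%ΔY ≈ 0.625.
E_I ∈ (0,1): normal good (necessity).

0.625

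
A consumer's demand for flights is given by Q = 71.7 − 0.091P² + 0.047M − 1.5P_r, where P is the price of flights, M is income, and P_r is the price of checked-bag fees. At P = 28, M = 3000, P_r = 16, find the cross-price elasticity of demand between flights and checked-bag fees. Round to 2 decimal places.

-0.20

Substituting, Q = 71.7 − 0.091(28)² + 0.047(3000) − 1.5(16) = 71.7 − 71.344 + 141 − 24 = 117.356.
∂Q/∂P_r = −1.5, so E_xy = -1.5·(16/117.356) ≈ -0.20.
E_xy < 0: the goods are complements.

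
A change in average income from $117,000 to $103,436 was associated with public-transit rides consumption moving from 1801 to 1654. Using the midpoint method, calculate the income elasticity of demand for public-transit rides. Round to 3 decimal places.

0.691

%ΔQ = (1654 − 1801)/[(1801+1654)/2] = -147/1727.5 ≈ -0.0851.
%ΔI = (103,436 − 117,000)/[(117,000+103,436)/2] = -13564/110218 ≈ -0.1231.
E_I = %ΔQ/%ΔI ≈ 0.691.
E_I ∈ (0,1): normal good (necessity).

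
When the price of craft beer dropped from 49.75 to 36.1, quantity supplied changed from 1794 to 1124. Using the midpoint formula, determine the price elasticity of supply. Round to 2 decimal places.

%ΔQ = (1124 − 1794)/[(1794 + 1124)/2] = -670/1459 ≈ -0.4592.
%Δp = (36.1 − 49.75)/[(49.75 + 36.1)/2] = -13.65/42.925 ≈ -0.3180.
Arc elasticity E = %ΔQ/%Δp ≈ -0.4592/-0.3180 ≈ 1.44.
|E| > 1: supply is elastic over this range.

1.44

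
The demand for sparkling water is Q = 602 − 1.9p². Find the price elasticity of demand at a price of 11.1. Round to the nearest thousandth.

-1.273

At p = 11.1, Q = 367.901.
dQ/dp = −2·1.9·p = −42.18.
Point elasticity E = (dQ/dp)·(p/Q) = -42.18 × 11.1/367.901 ≈ -1.273.
|E| > 1, so demand is elastic at this price.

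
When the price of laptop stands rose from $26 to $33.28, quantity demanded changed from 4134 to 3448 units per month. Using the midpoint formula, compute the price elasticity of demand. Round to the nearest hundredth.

-0.74

%Δq = (3448 − 4134)/[(4134 + 3448)/2] = -686/3791 ≈ -0.1810.
%ΔP = (33.28 − 26)/[(26 + 33.28)/2] = 7.28/29.64 ≈ 0.2456.
Arc elasticity E = %Δq/%ΔP ≈ -0.1810/0.2456 ≈ -0.74.
|E| < 1: demand is inelastic over this range.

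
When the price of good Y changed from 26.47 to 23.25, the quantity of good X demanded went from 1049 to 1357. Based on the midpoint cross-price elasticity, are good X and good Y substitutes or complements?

complements

%ΔQ_x = (1357 − 1049)/[(1049+1357)/2] = 308/1203 ≈ 0.2560.
%ΔP_y = (23.25 − 26.47)/[(26.47+23.25)/2] ≈ -0.1295.
E_xy = 0.2560/-0.1295 ≈ -1.977.
E_xy < 0, so the goods are complements.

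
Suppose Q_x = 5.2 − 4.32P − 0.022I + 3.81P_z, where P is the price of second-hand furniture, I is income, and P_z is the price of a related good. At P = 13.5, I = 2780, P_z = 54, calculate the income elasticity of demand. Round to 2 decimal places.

-0.67

Evaluating quantity at (P, I, P_z) gives Q_x = 5.2 − 4.32(13.5) − 0.022(2780) + 3.81(54) = 5.2 − 58.32 − 61.16 + 205.74 = 91.46.
∂Q_x/∂I = −0.022, so E_I = -0.022·(2780/91.46) ≈ -0.67.
E_I < 0: inferior good.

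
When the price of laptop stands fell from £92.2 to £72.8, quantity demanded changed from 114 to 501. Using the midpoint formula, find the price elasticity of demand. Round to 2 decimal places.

-5.35

%Δq = (501 − 114)/[(114 + 501)/2] = 387/307.5 ≈ 1.2585.
%ΔP = (72.8 − 92.2)/[(92.2 + 72.8)/2] = -19.4/82.5 ≈ -0.2352.
Arc elasticity E = %Δq/%ΔP ≈ 1.2585/-0.2352 ≈ -5.35.
|E| > 1: demand is elastic over this range.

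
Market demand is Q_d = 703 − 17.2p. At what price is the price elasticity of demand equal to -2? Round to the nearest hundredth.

Set −bp/(a − bp) = −2 ⇒ bp = 2(a − bp) ⇒ bp(1+2) = 2·a.
p = 2·703/(17.2·3) ≈ 27.25.

27.25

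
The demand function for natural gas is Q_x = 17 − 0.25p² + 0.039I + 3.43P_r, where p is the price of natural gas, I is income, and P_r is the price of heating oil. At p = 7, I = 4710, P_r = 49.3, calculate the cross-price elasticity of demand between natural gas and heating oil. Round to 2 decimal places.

Evaluating quantity at (p, I, P_r) gives Q_x = 17 − 0.25(7)² + 0.039(4710) + 3.43(49.3) = 17 − 12.25 + 183.69 + 169.099 = 357.539.
∂Q_x/∂P_r = +3.43, so E_xy = 3.43·(49.3/357.539) ≈ 0.47.
E_xy > 0: the goods are substitutes.

0.47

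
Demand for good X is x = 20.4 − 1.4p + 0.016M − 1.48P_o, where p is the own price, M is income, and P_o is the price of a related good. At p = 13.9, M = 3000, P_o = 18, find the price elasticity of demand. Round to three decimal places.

First evaluate x: 20.4 − 1.4(13.9) + 0.016(3000) − 1.48(18) = 20.4 − 19.46 + 48 − 26.64 = 22.3.
∂x/∂p = −1.4, so E_p = (−1.4)·(13.9/22.3) ≈ -0.873.
|E_p| < 1: demand is inelastic.

-0.873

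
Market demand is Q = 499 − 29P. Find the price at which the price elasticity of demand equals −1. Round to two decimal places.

8.60

For linear demand Q = a − bP, E = −bP/(a − bP). |E| = 1 ⇒ bP = a − bP ⇒ P = a/(2b).
P = 499/(2·29) ≈ 8.60.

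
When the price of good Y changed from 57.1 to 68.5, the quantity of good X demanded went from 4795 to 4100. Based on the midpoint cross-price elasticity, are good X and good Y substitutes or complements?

complements

%ΔQ_x = (4100 − 4795)/[(4795+4100)/2] = -695/4447.5 ≈ -0.1563.
%ΔP_y = (68.5 − 57.1)/[(57.1+68.5)/2] ≈ 0.1815.
E_xy = -0.1563/0.1815 ≈ -0.861.
E_xy < 0, so the goods are complements.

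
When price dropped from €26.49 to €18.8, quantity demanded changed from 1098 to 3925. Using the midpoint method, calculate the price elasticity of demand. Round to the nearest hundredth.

%ΔQ = (3925 − 1098)/[(1098 + 3925)/2] = 2827/2511.5 ≈ 1.1256.
%Δp = (18.8 − 26.49)/[(26.49 + 18.8)/2] = -7.69/22.645 ≈ -0.3396.
Arc elasticity E = %ΔQ/%Δp ≈ 1.1256/-0.3396 ≈ -3.31.
|E| > 1: demand is elastic over this range.

-3.31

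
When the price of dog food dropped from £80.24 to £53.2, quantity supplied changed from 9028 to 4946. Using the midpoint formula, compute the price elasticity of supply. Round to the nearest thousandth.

1.442

%ΔQ = (4946 − 9028)/[(9028 + 4946)/2] = -4082/6987 ≈ -0.5842.
%ΔP = (53.2 − 80.24)/[(80.24 + 53.2)/2] = -27.04/66.72 ≈ -0.4053.
Arc elasticity E = %ΔQ/%ΔP ≈ -0.5842/-0.4053 ≈ 1.442.
|E| > 1: supply is elastic over this range.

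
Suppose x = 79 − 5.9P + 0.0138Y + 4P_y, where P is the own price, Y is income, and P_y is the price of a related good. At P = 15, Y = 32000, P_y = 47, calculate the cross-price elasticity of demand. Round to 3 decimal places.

0.303

At the given point, x = 79 − 5.9(15) + 0.0138(32000) + 4(47) = 79 − 88.5 + 441.6 + 188 = 620.1.
∂x/∂P_y = +4, so E_xy = 4·(47/620.1) ≈ 0.303.
E_xy > 0: the goods are substitutes.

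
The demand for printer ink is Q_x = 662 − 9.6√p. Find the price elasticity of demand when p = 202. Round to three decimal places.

-0.130

At p = 202, Q_x = 525.5584.
dQ_x/dp = −9.6/(2√p) = −9.6/(2·14.2127).
Point elasticity E = (dQ_x/dp)·(p/Q_x) = -0.3377 × 202/525.5584 ≈ -0.130.
|E| < 1, so demand is inelastic at this price.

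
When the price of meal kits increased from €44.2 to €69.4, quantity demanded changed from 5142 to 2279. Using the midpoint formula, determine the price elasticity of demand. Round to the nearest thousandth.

%ΔQ = (2279 − 5142)/[(5142 + 2279)/2] = -2863/3710.5 ≈ -0.7716.
%Δp = (69.4 − 44.2)/[(44.2 + 69.4)/2] = 25.2/56.8 ≈ 0.4437.
Arc elasticity E = %ΔQ/%Δp ≈ -0.7716/0.4437 ≈ -1.739.
|E| > 1: demand is elastic over this range.

-1.739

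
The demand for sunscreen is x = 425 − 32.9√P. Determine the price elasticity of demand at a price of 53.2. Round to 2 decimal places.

-0.65

At P = 53.2, x = 185.0329.
dx/dP = −32.9/(2√P) = −32.9/(2·7.2938).
Point elasticity E = (dx/dP)·(P/x) = -2.2553 × 53.2/185.0329 ≈ -0.65.
|E| < 1, so demand is inelastic at this price.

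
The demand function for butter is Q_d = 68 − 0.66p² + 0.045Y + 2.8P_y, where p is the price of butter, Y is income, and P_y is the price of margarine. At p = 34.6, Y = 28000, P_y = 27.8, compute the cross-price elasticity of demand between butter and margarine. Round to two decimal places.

0.13

Evaluating quantity at (p, Y, P_y) gives Q_d = 68 − 0.66(34.6)² + 0.045(28000) + 2.8(27.8) = 68 − 790.1256 + 1260 + 77.84 = 615.7144.
∂Q_d/∂P_y = +2.8, so E_xy = 2.8·(27.8/615.7144) ≈ 0.13.
E_xy > 0: the goods are substitutes.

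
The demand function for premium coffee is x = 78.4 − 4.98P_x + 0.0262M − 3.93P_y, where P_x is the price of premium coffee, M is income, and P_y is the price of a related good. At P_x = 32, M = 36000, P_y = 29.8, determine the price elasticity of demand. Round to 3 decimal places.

-0.214

At the given point, x = 78.4 − 4.98(32) + 0.0262(36000) − 3.93(29.8) = 78.4 − 159.36 + 943.2 − 117.114 = 745.126.
∂x/∂P_x = −4.98, so E_p = (−4.98)·(32/745.126) ≈ -0.214.
|E_p| < 1: demand is inelastic.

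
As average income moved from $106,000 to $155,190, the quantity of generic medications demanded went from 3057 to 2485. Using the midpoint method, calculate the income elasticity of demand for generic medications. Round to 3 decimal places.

-0.548

%ΔQ = (2485 − 3057)/[(3057+2485)/2] = -572/2771 ≈ -0.2064.
%ΔM = (155,190 − 106,000)/[(106,000+155,190)/2] = 49190/130595 ≈ 0.3767.
E_I = %ΔQ/%ΔM ≈ -0.548.
E_I < 0: inferior good.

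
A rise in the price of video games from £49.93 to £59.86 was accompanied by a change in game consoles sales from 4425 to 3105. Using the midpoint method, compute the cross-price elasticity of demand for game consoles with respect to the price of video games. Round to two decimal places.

%ΔQ_x = (3105 − 4425)/[(4425+3105)/2] = -1320/3765 ≈ -0.3506.
%ΔP_y = (59.86 − 49.93)/[(49.93+59.86)/2] ≈ 0.1809.
E_xy = -0.3506/0.1809 ≈ -1.94.
E_xy < 0, so game consoles and video games are complements.

-1.94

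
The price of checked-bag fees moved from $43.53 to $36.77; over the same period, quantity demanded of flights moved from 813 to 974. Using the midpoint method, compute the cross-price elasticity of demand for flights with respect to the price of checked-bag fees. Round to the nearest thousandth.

%ΔQ_x = (974 − 813)/[(813+974)/2] = 161/893.5 ≈ 0.1802.
%ΔP_y = (36.77 − 43.53)/[(43.53+36.77)/2] ≈ -0.1684.
E_xy = 0.1802/-0.1684 ≈ -1.070.
E_xy < 0, so flights and checked-bag fees are complements.

-1.070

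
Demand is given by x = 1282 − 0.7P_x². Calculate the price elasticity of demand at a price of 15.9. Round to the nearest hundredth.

-0.32

At P_x = 15.9, x = 1105.033.
dx/dP_x = −2·0.7·P_x = −22.26.
Point elasticity E = (dx/dP_x)·(P_x/x) = -22.26 × 15.9/1105.033 ≈ -0.32.
|E| < 1, so demand is inelastic at this price.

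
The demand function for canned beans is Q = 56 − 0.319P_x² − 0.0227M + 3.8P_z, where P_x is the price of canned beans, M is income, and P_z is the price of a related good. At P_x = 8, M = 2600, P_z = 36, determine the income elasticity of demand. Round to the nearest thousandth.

Q = 56 − 0.319(8)² − 0.0227(2600) + 3.8(36) = 56 − 20.416 − 59.02 + 136.8 = 113.364.
∂Q/∂M = −0.0227, so E_I = -0.0227·(2600/113.364) ≈ -0.521.
E_I < 0: inferior good.

-0.521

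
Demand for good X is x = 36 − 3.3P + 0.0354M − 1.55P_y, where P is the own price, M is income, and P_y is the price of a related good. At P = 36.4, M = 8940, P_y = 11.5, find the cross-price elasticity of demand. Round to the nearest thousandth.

At the given point, x = 36 − 3.3(36.4) + 0.0354(8940) − 1.55(11.5) = 36 − 120.12 + 316.476 − 17.825 = 214.531.
∂x/∂P_y = −1.55, so E_xy = -1.55·(11.5/214.531) ≈ -0.083.
E_xy < 0: the goods are complements.

-0.083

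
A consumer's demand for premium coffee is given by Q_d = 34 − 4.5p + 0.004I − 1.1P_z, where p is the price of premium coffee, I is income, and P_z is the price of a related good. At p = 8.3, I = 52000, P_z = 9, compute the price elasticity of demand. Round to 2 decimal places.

-0.19

At the given point, Q_d = 34 − 4.5(8.3) + 0.004(52000) − 1.1(9) = 34 − 37.35 + 208 − 9.9 = 194.75.
∂Q_d/∂p = −4.5, so E_p = (−4.5)·(8.3/194.75) ≈ -0.19.
|E_p| < 1: demand is inelastic.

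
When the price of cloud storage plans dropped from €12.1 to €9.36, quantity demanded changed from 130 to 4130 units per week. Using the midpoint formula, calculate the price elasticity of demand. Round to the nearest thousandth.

-7.354

%Δq = (4130 − 130)/[(130 + 4130)/2] = 4000/2130 ≈ 1.8779.
%Δp = (9.36 − 12.1)/[(12.1 + 9.36)/2] = -2.74/10.73 ≈ -0.2554.
Arc elasticity E = %Δq/%Δp ≈ 1.8779/-0.2554 ≈ -7.354.
|E| > 1: demand is elastic over this range.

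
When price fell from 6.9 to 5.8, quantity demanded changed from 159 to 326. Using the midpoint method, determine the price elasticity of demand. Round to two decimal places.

-3.98

%ΔQ = (326 − 159)/[(159 + 326)/2] = 167/242.5 ≈ 0.6887.
%Δp = (5.8 − 6.9)/[(6.9 + 5.8)/2] = -1.1/6.35 ≈ -0.1732.
Arc elasticity E = %ΔQ/%Δp ≈ 0.6887/-0.1732 ≈ -3.98.
|E| > 1: demand is elastic over this range.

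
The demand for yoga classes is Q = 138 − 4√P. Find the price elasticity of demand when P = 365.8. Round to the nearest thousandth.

-0.622

At P = 365.8, Q = 61.4964.
dQ/dP = −4/(2√P) = −4/(2·19.1259).
Point elasticity E = (dQ/dP)·(P/Q) = -0.1046 × 365.8/61.4964 ≈ -0.622.
|E| < 1, so demand is inelastic at this price.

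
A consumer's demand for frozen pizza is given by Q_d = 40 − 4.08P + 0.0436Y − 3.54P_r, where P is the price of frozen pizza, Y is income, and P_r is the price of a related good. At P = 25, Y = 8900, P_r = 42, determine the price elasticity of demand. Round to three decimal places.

At the given point, Q_d = 40 − 4.08(25) + 0.0436(8900) − 3.54(42) = 40 − 102 + 388.04 − 148.68 = 177.36.
∂Q_d/∂P = −4.08, so E_p = (−4.08)·(25/177.36) ≈ -0.575.
|E_p| < 1: demand is inelastic.

-0.575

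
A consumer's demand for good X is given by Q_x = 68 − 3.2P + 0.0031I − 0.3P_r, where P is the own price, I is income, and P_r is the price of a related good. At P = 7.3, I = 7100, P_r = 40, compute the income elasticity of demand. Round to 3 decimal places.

0.403

First evaluate Q_x: 68 − 3.2(7.3) + 0.0031(7100) − 0.3(40) = 68 − 23.36 + 22.01 − 12 = 54.65.
∂Q_x/∂I = +0.0031, so E_I = 0.0031·(7100/54.65) ≈ 0.403.
E_I ∈ (0,1): normal good (necessity).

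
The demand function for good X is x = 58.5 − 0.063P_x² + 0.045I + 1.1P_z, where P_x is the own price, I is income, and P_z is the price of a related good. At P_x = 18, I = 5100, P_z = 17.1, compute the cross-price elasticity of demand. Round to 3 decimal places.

0.066

At the given point, x = 58.5 − 0.063(18)² + 0.045(5100) + 1.1(17.1) = 58.5 − 20.412 + 229.5 + 18.81 = 286.398.
∂x/∂P_z = +1.1, so E_xy = 1.1·(17.1/286.398) ≈ 0.066.
E_xy > 0: the goods are substitutes.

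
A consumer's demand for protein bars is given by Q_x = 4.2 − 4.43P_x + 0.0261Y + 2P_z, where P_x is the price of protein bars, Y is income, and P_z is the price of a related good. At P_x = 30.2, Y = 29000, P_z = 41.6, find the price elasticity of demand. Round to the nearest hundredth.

First evaluate Q_x: 4.2 − 4.43(30.2) + 0.0261(29000) + 2(41.6) = 4.2 − 133.786 + 756.9 + 83.2 = 710.514.
∂Q_x/∂P_x = −4.43, so E_p = (−4.43)·(30.2/710.514) ≈ -0.19.
|E_p| < 1: demand is inelastic.

-0.19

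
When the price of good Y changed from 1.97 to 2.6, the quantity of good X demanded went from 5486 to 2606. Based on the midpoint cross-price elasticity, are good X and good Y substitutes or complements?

%ΔQ_x = (2606 − 5486)/[(5486+2606)/2] = -2880/4046 ≈ -0.7118.
%ΔP_y = (2.6 − 1.97)/[(1.97+2.6)/2] ≈ 0.2757.
E_xy = -0.7118/0.2757 ≈ -2.582.
E_xy < 0, so the goods are complements.

complements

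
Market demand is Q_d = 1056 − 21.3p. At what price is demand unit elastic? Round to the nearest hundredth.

For linear demand Q_d = a − bp, E = −bp/(a − bp). |E| = 1 ⇒ bp = a − bp ⇒ p = a/(2b).
p = 1056/(2·21.3) ≈ 24.79.

24.79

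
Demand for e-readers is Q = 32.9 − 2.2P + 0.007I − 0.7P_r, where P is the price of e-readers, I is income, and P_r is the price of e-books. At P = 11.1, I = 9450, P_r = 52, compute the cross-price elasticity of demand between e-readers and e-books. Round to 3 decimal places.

First evaluate Q: 32.9 − 2.2(11.1) + 0.007(9450) − 0.7(52) = 32.9 − 24.42 + 66.15 − 36.4 = 38.23.
∂Q/∂P_r = −0.7, so E_xy = -0.7·(52/38.23) ≈ -0.952.
E_xy < 0: the goods are complements.

-0.952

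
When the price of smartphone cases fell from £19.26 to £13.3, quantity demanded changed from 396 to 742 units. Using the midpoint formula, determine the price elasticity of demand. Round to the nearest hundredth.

%Δq = (742 − 396)/[(396 + 742)/2] = 346/569 ≈ 0.6081.
%ΔP = (13.3 − 19.26)/[(19.26 + 13.3)/2] = -5.96/16.28 ≈ -0.3661.
Arc elasticity E = %Δq/%ΔP ≈ 0.6081/-0.3661 ≈ -1.66.
|E| > 1: demand is elastic over this range.

-1.66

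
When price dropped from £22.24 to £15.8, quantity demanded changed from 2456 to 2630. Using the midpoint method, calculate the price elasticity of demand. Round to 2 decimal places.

%ΔQ = (2630 − 2456)/[(2456 + 2630)/2] = 174/2543 ≈ 0.0684.
%ΔP = (15.8 − 22.24)/[(22.24 + 15.8)/2] = -6.44/19.02 ≈ -0.3386.
Arc elasticity E = %ΔQ/%ΔP ≈ 0.0684/-0.3386 ≈ -0.20.
|E| < 1: demand is inelastic over this range.

-0.20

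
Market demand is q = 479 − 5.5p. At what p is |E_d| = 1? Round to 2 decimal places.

For linear demand q = a − bp, E = −bp/(a − bp). |E| = 1 ⇒ bp = a − bp ⇒ p = a/(2b).
p = 479/(2·5.5) ≈ 43.55.

43.55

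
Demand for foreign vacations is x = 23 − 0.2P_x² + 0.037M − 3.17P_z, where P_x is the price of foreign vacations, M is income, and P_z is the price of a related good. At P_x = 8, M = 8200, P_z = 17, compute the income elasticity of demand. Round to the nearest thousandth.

1.168

First evaluate x: 23 − 0.2(8)² + 0.037(8200) − 3.17(17) = 23 − 12.8 + 303.4 − 53.89 = 259.71.
∂x/∂M = +0.037, so E_I = 0.037·(8200/259.71) ≈ 1.168.
E_I > 1: normal good (luxury).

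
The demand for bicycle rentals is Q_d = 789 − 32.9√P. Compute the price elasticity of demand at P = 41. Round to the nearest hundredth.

At P = 41, Q_d = 578.3372.
dQ_d/dP = −32.9/(2√P) = −32.9/(2·6.4031).
Point elasticity E = (dQ_d/dP)·(P/Q_d) = -2.5691 × 41/578.3372 ≈ -0.18.
|E| < 1, so demand is inelastic at this price.

-0.18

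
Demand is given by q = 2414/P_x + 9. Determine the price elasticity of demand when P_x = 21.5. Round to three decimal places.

-0.926

At P_x = 21.5, q = 121.2791.
dq/dP_x = −2414/P_x² = −5.2223.
Point elasticity E = (dq/dP_x)·(P_x/q) = -5.2223 × 21.5/121.2791 ≈ -0.926.
|E| < 1, so demand is inelastic at this price.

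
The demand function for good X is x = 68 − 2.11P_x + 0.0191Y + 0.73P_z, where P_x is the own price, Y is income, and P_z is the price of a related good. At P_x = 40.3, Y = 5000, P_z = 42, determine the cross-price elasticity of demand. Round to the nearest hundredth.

0.28

At the given point, x = 68 − 2.11(40.3) + 0.0191(5000) + 0.73(42) = 68 − 85.033 + 95.5 + 30.66 = 109.127.
∂x/∂P_z = +0.73, so E_xy = 0.73·(42/109.127) ≈ 0.28.
E_xy > 0: the goods are substitutes.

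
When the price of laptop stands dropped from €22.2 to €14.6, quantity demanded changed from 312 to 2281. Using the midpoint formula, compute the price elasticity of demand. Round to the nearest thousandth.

-3.677

%ΔQ = (2281 − 312)/[(312 + 2281)/2] = 1969/1296.5 ≈ 1.5187.
%Δp = (14.6 − 22.2)/[(22.2 + 14.6)/2] = -7.6/18.4 ≈ -0.4130.
Arc elasticity E = %ΔQ/%Δp ≈ 1.5187/-0.4130 ≈ -3.677.
|E| > 1: demand is elastic over this range.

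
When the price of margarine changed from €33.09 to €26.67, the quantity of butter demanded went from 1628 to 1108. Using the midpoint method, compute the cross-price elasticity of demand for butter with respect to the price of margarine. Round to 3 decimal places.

%ΔQ_x = (1108 − 1628)/[(1628+1108)/2] = -520/1368 ≈ -0.3801.
%ΔP_y = (26.67 − 33.09)/[(33.09+26.67)/2] ≈ -0.2149.
E_xy = -0.3801/-0.2149 ≈ 1.769.
E_xy > 0, so butter and margarine are substitutes.

1.769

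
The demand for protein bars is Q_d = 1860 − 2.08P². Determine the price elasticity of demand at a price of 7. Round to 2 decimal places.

-0.12

At P = 7, Q_d = 1758.08.
dQ_d/dP = −2·2.08·P = −29.12.
Point elasticity E = (dQ_d/dP)·(P/Q_d) = -29.12 × 7/1758.08 ≈ -0.12.
|E| < 1, so demand is inelastic at this price.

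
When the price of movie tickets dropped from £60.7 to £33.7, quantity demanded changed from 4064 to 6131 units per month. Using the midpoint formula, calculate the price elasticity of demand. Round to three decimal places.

-0.709

%ΔQ = (6131 − 4064)/[(4064 + 6131)/2] = 2067/5097.5 ≈ 0.4055.
%Δp = (33.7 − 60.7)/[(60.7 + 33.7)/2] = -27/47.2 ≈ -0.5720.
Arc elasticity E = %ΔQ/%Δp ≈ 0.4055/-0.5720 ≈ -0.709.
|E| < 1: demand is inelastic over this range.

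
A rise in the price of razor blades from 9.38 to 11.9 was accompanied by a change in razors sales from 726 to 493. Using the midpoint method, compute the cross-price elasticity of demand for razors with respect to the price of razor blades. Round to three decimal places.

%ΔQ_x = (493 − 726)/[(726+493)/2] = -233/609.5 ≈ -0.3823.
%ΔP_y = (11.9 − 9.38)/[(9.38+11.9)/2] ≈ 0.2368.
E_xy = -0.3823/0.2368 ≈ -1.614.
E_xy < 0, so razors and razor blades are complements.

-1.614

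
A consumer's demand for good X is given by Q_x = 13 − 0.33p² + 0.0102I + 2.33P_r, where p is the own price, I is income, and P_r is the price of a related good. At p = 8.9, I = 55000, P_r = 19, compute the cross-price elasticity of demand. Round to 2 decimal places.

0.07

At the given point, Q_x = 13 − 0.33(8.9)² + 0.0102(55000) + 2.33(19) = 13 − 26.1393 + 561 + 44.27 = 592.1307.
∂Q_x/∂P_r = +2.33, so E_xy = 2.33·(19/592.1307) ≈ 0.07.
E_xy > 0: the goods are substitutes.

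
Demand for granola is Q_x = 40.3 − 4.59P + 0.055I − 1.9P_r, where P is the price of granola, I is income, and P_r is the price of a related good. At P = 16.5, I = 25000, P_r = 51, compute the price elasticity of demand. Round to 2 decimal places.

Evaluating quantity at (P, I, P_r) gives Q_x = 40.3 − 4.59(16.5) + 0.055(25000) − 1.9(51) = 40.3 − 75.735 + 1375 − 96.9 = 1242.665.
∂Q_x/∂P = −4.59, so E_p = (−4.59)·(16.5/1242.665) ≈ -0.06.
|E_p| < 1: demand is inelastic.

-0.06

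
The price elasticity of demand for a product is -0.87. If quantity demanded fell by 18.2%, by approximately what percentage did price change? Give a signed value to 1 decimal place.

20.9

%ΔQ ≈ E × %ΔP ⇒ %ΔP = %ΔQ / E = (-18.2%)/(-0.87) ≈ 20.9%.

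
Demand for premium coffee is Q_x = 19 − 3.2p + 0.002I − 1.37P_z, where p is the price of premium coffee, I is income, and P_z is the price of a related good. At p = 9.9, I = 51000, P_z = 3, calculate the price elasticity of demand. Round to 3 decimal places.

-0.372

Q_x = 19 − 3.2(9.9) + 0.002(51000) − 1.37(3) = 19 − 31.68 + 102 − 4.11 = 85.21.
∂Q_x/∂p = −3.2, so E_p = (−3.2)·(9.9/85.21) ≈ -0.372.
|E_p| < 1: demand is inelastic.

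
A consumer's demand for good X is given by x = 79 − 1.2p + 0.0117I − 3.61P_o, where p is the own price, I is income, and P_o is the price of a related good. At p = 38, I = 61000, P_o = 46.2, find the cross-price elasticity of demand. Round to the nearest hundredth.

Evaluating quantity at (p, I, P_o) gives x = 79 − 1.2(38) + 0.0117(61000) − 3.61(46.2) = 79 − 45.6 + 713.7 − 166.782 = 580.318.
∂x/∂P_o = −3.61, so E_xy = -3.61·(46.2/580.318) ≈ -0.29.
E_xy < 0: the goods are complements.

-0.29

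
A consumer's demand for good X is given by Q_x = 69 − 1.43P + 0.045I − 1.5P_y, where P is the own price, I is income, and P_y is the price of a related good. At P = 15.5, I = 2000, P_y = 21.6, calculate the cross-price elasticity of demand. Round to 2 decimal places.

Evaluating quantity at (P, I, P_y) gives Q_x = 69 − 1.43(15.5) + 0.045(2000) − 1.5(21.6) = 69 − 22.165 + 90 − 32.4 = 104.435.
∂Q_x/∂P_y = −1.5, so E_xy = -1.5·(21.6/104.435) ≈ -0.31.
E_xy < 0: the goods are complements.

-0.31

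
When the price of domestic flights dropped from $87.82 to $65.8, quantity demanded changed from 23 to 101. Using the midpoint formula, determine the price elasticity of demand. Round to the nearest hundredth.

-4.39

%ΔQ = (101 − 23)/[(23 + 101)/2] = 78/62 ≈ 1.2581.
%ΔP = (65.8 − 87.82)/[(87.82 + 65.8)/2] = -22.02/76.81 ≈ -0.2867.
Arc elasticity E = %ΔQ/%ΔP ≈ 1.2581/-0.2867 ≈ -4.39.
|E| > 1: demand is elastic over this range.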